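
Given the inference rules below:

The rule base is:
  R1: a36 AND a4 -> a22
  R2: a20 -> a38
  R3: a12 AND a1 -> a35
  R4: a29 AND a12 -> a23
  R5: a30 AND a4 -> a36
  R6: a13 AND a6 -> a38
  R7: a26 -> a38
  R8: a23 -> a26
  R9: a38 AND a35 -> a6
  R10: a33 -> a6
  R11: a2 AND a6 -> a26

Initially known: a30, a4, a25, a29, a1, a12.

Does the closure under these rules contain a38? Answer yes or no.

Round 1 — R3, R4, R5, derive a35, a23, a36.
Round 2 — R1, R8, derive a22, a26.
Round 3 — R7, derive a38.
Round 4 — R9, derive a6.
a38 appears in round 3, so it is derivable.

yes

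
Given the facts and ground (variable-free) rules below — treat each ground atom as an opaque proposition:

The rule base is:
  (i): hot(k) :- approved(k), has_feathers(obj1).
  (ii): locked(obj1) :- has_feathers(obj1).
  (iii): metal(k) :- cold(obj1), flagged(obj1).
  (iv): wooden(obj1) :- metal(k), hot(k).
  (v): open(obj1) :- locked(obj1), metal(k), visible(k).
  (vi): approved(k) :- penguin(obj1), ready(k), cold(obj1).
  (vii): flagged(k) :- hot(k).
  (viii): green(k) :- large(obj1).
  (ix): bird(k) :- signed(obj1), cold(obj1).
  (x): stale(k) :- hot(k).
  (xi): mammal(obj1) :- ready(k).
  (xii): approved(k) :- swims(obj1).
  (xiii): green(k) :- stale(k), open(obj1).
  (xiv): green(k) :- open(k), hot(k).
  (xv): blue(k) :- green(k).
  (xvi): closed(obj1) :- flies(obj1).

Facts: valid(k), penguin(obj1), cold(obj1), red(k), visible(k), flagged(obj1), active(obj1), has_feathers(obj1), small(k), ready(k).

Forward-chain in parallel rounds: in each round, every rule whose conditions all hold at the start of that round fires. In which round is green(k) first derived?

4

Round 1: (ii) [locked(obj1) :- has_feathers(obj1).]; (iii) [metal(k) :- cold(obj1), flagged(obj1).]; (vi) [approved(k) :- penguin(obj1), ready(k), cold(obj1).]; (xi) [mammal(obj1) :- ready(k).]. New: locked(obj1), metal(k), approved(k), mammal(obj1).
Round 2: (i) [hot(k) :- approved(k), has_feathers(obj1).]; (v) [open(obj1) :- locked(obj1), metal(k), visible(k).]. New: hot(k), open(obj1).
Round 3: (iv) [wooden(obj1) :- metal(k), hot(k).]; (vii) [flagged(k) :- hot(k).]; (x) [stale(k) :- hot(k).]. New: wooden(obj1), flagged(k), stale(k).
Round 4: (xiii) [green(k) :- stale(k), open(obj1).]. New: green(k).
green(k) first appears in round 4.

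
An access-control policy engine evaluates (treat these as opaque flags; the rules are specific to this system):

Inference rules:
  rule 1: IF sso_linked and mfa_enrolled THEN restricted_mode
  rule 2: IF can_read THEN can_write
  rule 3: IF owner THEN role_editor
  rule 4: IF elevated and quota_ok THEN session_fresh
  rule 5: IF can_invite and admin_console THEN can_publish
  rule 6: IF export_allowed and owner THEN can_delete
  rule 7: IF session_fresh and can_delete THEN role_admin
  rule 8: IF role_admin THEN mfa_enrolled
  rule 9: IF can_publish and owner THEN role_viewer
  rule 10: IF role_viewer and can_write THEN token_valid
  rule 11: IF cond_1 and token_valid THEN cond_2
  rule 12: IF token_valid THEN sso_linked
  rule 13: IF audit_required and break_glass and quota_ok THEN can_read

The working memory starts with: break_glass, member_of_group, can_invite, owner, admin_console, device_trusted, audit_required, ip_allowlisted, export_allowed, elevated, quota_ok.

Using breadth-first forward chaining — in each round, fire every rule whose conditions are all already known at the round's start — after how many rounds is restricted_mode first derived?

5

Round 1: rule 3 [IF owner THEN role_editor]; rule 4 [IF elevated and quota_ok THEN session_fresh]; rule 5 [IF can_invite and admin_console THEN can_publish]; rule 6 [IF export_allowed and owner THEN can_delete]; rule 13 [IF audit_required and break_glass and quota_ok THEN can_read]. Adds role_editor, session_fresh, can_publish, can_delete, can_read.
Round 2: rule 2 [IF can_read THEN can_write]; rule 7 [IF session_fresh and can_delete THEN role_admin]; rule 9 [IF can_publish and owner THEN role_viewer]. Adds can_write, role_admin, role_viewer.
Round 3: rule 8 [IF role_admin THEN mfa_enrolled]; rule 10 [IF role_viewer and can_write THEN token_valid]. Adds mfa_enrolled, token_valid.
Round 4: rule 12 [IF token_valid THEN sso_linked]. Adds sso_linked.
Round 5: rule 1 [IF sso_linked and mfa_enrolled THEN restricted_mode]. Adds restricted_mode.
restricted_mode first appears in round 5.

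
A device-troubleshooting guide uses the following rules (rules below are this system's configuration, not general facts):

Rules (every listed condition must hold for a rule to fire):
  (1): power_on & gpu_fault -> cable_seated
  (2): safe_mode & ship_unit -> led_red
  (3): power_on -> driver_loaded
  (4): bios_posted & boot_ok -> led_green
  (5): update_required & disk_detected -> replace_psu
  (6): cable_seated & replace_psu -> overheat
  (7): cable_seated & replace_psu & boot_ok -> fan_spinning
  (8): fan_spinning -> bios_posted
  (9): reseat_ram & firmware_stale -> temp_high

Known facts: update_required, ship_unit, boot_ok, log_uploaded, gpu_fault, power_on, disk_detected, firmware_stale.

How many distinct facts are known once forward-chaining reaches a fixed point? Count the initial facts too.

15

Round 1: (1) [power_on & gpu_fault -> cable_seated]; (3) [power_on -> driver_loaded]; (5) [update_required & disk_detected -> replace_psu]. New: cable_seated, driver_loaded, replace_psu.
Round 2: (6) [cable_seated & replace_psu -> overheat]; (7) [cable_seated & replace_psu & boot_ok -> fan_spinning]. New: overheat, fan_spinning.
Round 3: (8) [fan_spinning -> bios_posted]. New: bios_posted.
Round 4: (4) [bios_posted & boot_ok -> led_green]. New: led_green.
Closure: {bios_posted, boot_ok, cable_seated, disk_detected, driver_loaded, fan_spinning, firmware_stale, gpu_fault, led_green, log_uploaded, overheat, power_on, replace_psu, ship_unit, update_required} — 15 facts.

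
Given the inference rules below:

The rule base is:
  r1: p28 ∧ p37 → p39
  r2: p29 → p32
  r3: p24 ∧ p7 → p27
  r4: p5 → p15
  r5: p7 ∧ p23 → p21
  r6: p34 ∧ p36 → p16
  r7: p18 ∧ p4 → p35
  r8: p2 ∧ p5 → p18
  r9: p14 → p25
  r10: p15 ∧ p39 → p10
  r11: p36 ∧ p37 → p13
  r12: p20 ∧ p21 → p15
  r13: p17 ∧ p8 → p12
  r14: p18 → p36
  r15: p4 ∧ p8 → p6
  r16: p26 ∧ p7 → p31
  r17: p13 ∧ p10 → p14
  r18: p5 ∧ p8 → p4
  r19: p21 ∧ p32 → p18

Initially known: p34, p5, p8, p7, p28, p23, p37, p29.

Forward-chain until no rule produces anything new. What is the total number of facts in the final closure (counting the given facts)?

22

[1] r1 [p28 ∧ p37 → p39]; r2 [p29 → p32]; r4 [p5 → p15]; r5 [p7 ∧ p23 → p21]; r18 [p5 ∧ p8 → p4]. ⇒ new: p39, p32, p15, p21, p4.
[2] r10 [p15 ∧ p39 → p10]; r15 [p4 ∧ p8 → p6]; r19 [p21 ∧ p32 → p18]. ⇒ new: p10, p6, p18.
[3] r7 [p18 ∧ p4 → p35]; r14 [p18 → p36]. ⇒ new: p35, p36.
[4] r6 [p34 ∧ p36 → p16]; r11 [p36 ∧ p37 → p13]. ⇒ new: p16, p13.
[5] r17 [p13 ∧ p10 → p14]. ⇒ new: p14.
[6] r9 [p14 → p25]. ⇒ new: p25.
Closure: {p10, p13, p14, p15, p16, p18, p21, p23, p25, p28, p29, p32, p34, p35, p36, p37, p39, p4, p5, p6, p7, p8} — 22 facts.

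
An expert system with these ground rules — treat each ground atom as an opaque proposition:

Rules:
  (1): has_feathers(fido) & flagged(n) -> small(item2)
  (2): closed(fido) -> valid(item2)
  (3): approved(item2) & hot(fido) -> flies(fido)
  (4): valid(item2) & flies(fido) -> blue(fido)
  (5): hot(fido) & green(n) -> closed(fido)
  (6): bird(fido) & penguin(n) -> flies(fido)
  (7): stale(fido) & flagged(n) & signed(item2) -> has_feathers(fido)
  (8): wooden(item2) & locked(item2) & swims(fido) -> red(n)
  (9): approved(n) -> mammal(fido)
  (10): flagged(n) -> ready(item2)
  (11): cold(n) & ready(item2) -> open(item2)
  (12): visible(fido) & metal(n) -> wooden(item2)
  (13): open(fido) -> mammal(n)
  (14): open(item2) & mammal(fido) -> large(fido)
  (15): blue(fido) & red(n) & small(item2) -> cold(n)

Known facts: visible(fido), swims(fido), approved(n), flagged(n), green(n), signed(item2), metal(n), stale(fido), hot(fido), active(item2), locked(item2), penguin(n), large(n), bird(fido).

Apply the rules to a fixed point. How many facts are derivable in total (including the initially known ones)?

27

Round 1: (5) [hot(fido) & green(n) -> closed(fido)]; (6) [bird(fido) & penguin(n) -> flies(fido)]; (7) [stale(fido) & flagged(n) & signed(item2) -> has_feathers(fido)]; (9) [approved(n) -> mammal(fido)]; (10) [flagged(n) -> ready(item2)]; (12) [visible(fido) & metal(n) -> wooden(item2)]. Adds closed(fido), flies(fido), has_feathers(fido), mammal(fido), ready(item2), wooden(item2).
Round 2: (1) [has_feathers(fido) & flagged(n) -> small(item2)]; (2) [closed(fido) -> valid(item2)]; (8) [wooden(item2) & locked(item2) & swims(fido) -> red(n)]. Adds small(item2), valid(item2), red(n).
Round 3: (4) [valid(item2) & flies(fido) -> blue(fido)]. Adds blue(fido).
Round 4: (15) [blue(fido) & red(n) & small(item2) -> cold(n)]. Adds cold(n).
Round 5: (11) [cold(n) & ready(item2) -> open(item2)]. Adds open(item2).
Round 6: (14) [open(item2) & mammal(fido) -> large(fido)]. Adds large(fido).
Closure: {active(item2), approved(n), bird(fido), blue(fido), closed(fido), cold(n), flagged(n), flies(fido), green(n), has_feathers(fido), hot(fido), large(fido), large(n), locked(item2), mammal(fido), metal(n), open(item2), penguin(n), ready(item2), red(n), signed(item2), small(item2), stale(fido), swims(fido), valid(item2), visible(fido), wooden(item2)} — 27 facts.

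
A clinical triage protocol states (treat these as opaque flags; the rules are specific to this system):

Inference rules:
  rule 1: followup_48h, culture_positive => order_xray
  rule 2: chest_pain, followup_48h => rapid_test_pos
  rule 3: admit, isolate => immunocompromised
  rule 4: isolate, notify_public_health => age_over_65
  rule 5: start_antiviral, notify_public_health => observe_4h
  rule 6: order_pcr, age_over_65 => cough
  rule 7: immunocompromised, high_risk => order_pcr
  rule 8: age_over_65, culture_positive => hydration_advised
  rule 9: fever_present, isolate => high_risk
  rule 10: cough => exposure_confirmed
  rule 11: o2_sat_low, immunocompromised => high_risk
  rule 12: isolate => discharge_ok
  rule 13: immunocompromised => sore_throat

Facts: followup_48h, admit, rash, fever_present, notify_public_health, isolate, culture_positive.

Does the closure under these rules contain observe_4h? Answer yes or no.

[1] rule 1 [followup_48h, culture_positive => order_xray]; rule 3 [admit, isolate => immunocompromised]; rule 4 [isolate, notify_public_health => age_over_65]; rule 9 [fever_present, isolate => high_risk]; rule 12 [isolate => discharge_ok]. ⇒ new: order_xray, immunocompromised, age_over_65, high_risk, discharge_ok.
[2] rule 7 [immunocompromised, high_risk => order_pcr]; rule 8 [age_over_65, culture_positive => hydration_advised]; rule 13 [immunocompromised => sore_throat]. ⇒ new: order_pcr, hydration_advised, sore_throat.
[3] rule 6 [order_pcr, age_over_65 => cough]. ⇒ new: cough.
[4] rule 10 [cough => exposure_confirmed]. ⇒ new: exposure_confirmed.
Fixed point reached. observe_4h is concluded only by rule 5; rule 5 needs start_antiviral (never derived).

no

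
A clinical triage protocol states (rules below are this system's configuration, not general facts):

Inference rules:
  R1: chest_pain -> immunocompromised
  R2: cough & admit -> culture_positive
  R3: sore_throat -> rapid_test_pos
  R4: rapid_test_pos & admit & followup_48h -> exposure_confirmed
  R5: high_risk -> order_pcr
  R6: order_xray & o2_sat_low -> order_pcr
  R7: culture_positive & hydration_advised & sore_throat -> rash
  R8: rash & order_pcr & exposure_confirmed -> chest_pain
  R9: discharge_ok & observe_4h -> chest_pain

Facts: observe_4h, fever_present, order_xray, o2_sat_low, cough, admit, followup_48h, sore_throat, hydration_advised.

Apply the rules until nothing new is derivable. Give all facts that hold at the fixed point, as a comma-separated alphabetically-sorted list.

Round 1 fires R2, R3, R6, giving culture_positive, rapid_test_pos, order_pcr.
Round 2 fires R4, R7, giving exposure_confirmed, rash.
Round 3 fires R8, giving chest_pain.
Round 4 fires R1, giving immunocompromised.

admit, chest_pain, cough, culture_positive, exposure_confirmed, fever_present, followup_48h, hydration_advised, immunocompromised, o2_sat_low, observe_4h, order_pcr, order_xray, rapid_test_pos, rash, sore_throat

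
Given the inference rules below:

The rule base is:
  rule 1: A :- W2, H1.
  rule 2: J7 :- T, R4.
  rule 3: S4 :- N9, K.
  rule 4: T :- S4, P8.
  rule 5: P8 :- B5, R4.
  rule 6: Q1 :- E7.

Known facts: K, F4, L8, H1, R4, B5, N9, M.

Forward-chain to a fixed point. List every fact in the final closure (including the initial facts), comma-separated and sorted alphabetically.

B5, F4, H1, J7, K, L8, M, N9, P8, R4, S4, T

Round 1: rule 3 [S4 :- N9, K.]; rule 5 [P8 :- B5, R4.]. Adds S4, P8.
Round 2: rule 4 [T :- S4, P8.]. Adds T.
Round 3: rule 2 [J7 :- T, R4.]. Adds J7.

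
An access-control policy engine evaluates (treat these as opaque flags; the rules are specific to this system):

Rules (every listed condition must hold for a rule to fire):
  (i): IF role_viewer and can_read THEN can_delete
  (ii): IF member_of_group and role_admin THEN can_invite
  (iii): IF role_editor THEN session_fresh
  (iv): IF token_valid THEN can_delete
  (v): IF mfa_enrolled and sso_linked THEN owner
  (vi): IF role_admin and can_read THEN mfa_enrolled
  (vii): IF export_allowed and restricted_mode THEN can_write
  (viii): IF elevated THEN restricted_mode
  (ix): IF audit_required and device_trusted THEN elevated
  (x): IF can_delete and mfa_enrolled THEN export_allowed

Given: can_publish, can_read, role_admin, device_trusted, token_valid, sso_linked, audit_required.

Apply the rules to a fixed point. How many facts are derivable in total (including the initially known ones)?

14

Round 1: (iv) [IF token_valid THEN can_delete]; (vi) [IF role_admin and can_read THEN mfa_enrolled]; (ix) [IF audit_required and device_trusted THEN elevated]. Adds can_delete, mfa_enrolled, elevated.
Round 2: (v) [IF mfa_enrolled and sso_linked THEN owner]; (viii) [IF elevated THEN restricted_mode]; (x) [IF can_delete and mfa_enrolled THEN export_allowed]. Adds owner, restricted_mode, export_allowed.
Round 3: (vii) [IF export_allowed and restricted_mode THEN can_write]. Adds can_write.
Closure: {audit_required, can_delete, can_publish, can_read, can_write, device_trusted, elevated, export_allowed, mfa_enrolled, owner, restricted_mode, role_admin, sso_linked, token_valid} — 14 facts.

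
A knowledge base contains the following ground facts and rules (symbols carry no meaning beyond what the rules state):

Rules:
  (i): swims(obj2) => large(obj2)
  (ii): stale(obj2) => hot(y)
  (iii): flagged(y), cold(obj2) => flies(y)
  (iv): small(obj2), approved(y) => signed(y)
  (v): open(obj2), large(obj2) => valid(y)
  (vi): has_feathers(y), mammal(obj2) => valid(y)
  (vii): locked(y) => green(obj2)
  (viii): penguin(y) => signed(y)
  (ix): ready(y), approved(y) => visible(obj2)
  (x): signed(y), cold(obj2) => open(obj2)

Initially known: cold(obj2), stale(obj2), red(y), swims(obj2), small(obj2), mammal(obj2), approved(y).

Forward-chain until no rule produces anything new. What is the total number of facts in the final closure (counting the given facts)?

12

Round 1 — (i), (ii), (iv), derive large(obj2), hot(y), signed(y).
Round 2 — (x), derive open(obj2).
Round 3 — (v), derive valid(y).
Closure: {approved(y), cold(obj2), hot(y), large(obj2), mammal(obj2), open(obj2), red(y), signed(y), small(obj2), stale(obj2), swims(obj2), valid(y)} — 12 facts.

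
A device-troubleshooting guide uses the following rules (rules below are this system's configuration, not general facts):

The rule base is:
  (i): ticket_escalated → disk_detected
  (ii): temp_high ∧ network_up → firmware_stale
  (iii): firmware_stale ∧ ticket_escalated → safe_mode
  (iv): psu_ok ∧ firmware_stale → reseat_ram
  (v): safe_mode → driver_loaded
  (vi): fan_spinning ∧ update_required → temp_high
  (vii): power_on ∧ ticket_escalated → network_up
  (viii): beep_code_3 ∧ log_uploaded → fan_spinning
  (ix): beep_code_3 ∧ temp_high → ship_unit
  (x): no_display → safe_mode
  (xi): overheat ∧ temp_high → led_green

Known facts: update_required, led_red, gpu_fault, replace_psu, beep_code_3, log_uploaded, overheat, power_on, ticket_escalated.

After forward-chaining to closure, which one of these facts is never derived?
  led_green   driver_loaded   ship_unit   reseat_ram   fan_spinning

Round 1 — (i), (vii), (viii), derive disk_detected, network_up, fan_spinning.
Round 2 — (vi), derive temp_high.
Round 3 — (ii), (ix), (xi), derive firmware_stale, ship_unit, led_green.
Round 4 — (iii), derive safe_mode.
Round 5 — (v), derive driver_loaded.
Derived: led_green (round 3), ship_unit (round 3), fan_spinning (round 1), driver_loaded (round 5). reseat_ram never appears in any round.

reseat_ram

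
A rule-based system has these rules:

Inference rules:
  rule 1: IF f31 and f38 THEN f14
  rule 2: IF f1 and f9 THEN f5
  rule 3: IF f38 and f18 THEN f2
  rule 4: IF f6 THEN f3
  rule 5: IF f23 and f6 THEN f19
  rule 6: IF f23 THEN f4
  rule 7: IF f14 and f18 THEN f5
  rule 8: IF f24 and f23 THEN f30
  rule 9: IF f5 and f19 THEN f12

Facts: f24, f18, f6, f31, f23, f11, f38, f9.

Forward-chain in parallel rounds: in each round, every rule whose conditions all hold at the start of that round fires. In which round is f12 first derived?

Round 1 — rule 1, rule 3, rule 4, rule 5, rule 6, rule 8, derive f14, f2, f3, f19, f4, f30.
Round 2 — rule 7, derive f5.
Round 3 — rule 9, derive f12.
f12 first appears in round 3.

3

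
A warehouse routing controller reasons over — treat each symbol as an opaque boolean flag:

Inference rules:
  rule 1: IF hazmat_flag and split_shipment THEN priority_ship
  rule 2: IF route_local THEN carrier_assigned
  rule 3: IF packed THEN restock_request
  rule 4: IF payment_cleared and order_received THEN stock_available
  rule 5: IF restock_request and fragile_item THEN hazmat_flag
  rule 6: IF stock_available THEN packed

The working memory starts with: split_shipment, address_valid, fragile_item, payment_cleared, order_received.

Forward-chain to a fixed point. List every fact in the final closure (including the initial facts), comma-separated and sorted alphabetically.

address_valid, fragile_item, hazmat_flag, order_received, packed, payment_cleared, priority_ship, restock_request, split_shipment, stock_available

[1] rule 4 [IF payment_cleared and order_received THEN stock_available]. ⇒ new: stock_available.
[2] rule 6 [IF stock_available THEN packed]. ⇒ new: packed.
[3] rule 3 [IF packed THEN restock_request]. ⇒ new: restock_request.
[4] rule 5 [IF restock_request and fragile_item THEN hazmat_flag]. ⇒ new: hazmat_flag.
[5] rule 1 [IF hazmat_flag and split_shipment THEN priority_ship]. ⇒ new: priority_ship.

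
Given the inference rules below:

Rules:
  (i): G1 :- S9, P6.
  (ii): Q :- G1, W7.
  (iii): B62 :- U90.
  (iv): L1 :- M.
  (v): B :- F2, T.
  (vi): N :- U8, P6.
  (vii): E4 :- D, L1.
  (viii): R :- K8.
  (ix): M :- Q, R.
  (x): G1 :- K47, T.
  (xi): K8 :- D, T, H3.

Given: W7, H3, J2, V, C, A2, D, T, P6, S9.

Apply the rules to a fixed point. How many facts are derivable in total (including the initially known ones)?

17

Round 1 — (i), (xi), derive G1, K8.
Round 2 — (ii), (viii), derive Q, R.
Round 3 — (ix), derive M.
Round 4 — (iv), derive L1.
Round 5 — (vii), derive E4.
Closure: {A2, C, D, E4, G1, H3, J2, K8, L1, M, P6, Q, R, S9, T, V, W7} — 17 facts.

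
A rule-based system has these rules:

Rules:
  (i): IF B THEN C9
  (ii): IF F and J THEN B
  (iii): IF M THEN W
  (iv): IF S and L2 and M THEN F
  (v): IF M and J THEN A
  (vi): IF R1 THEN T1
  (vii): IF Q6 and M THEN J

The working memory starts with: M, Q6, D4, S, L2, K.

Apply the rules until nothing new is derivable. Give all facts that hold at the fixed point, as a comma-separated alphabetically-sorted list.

Round 1 — (iii), (iv), (vii), derive W, F, J.
Round 2 — (ii), (v), derive B, A.
Round 3 — (i), derive C9.

A, B, C9, D4, F, J, K, L2, M, Q6, S, W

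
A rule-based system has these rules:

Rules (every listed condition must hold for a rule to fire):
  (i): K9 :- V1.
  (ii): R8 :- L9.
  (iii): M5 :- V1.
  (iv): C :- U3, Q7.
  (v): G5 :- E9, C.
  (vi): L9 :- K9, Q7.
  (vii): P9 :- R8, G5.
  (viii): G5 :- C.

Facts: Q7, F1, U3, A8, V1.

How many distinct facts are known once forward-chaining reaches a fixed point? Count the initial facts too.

12

Round 1 — (i), (iii), (iv), derive K9, M5, C.
Round 2 — (vi), (viii), derive L9, G5.
Round 3 — (ii), derive R8.
Round 4 — (vii), derive P9.
Closure: {A8, C, F1, G5, K9, L9, M5, P9, Q7, R8, U3, V1} — 12 facts.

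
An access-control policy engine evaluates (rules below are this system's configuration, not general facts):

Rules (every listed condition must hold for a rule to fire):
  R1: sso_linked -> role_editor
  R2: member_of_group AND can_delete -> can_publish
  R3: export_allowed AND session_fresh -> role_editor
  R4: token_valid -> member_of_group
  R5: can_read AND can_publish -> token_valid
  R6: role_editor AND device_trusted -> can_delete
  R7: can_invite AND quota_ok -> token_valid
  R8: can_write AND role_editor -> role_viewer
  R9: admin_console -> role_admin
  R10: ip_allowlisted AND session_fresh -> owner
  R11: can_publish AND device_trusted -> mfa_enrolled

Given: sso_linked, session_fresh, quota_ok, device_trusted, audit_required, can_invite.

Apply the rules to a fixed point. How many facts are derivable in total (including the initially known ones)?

12

Round 1 — R1, R7, derive role_editor, token_valid.
Round 2 — R4, R6, derive member_of_group, can_delete.
Round 3 — R2, derive can_publish.
Round 4 — R11, derive mfa_enrolled.
Closure: {audit_required, can_delete, can_invite, can_publish, device_trusted, member_of_group, mfa_enrolled, quota_ok, role_editor, session_fresh, sso_linked, token_valid} — 12 facts.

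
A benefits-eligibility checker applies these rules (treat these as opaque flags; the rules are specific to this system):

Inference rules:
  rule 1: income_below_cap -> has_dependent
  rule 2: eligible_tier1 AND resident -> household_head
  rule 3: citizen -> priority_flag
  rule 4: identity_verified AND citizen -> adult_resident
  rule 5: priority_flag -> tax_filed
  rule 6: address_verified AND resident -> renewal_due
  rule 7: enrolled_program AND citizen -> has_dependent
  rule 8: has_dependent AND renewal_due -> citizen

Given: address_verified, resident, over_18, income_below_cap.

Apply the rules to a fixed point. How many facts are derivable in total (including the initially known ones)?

9

Round 1: rule 1 [income_below_cap -> has_dependent]; rule 6 [address_verified AND resident -> renewal_due]. New: has_dependent, renewal_due.
Round 2: rule 8 [has_dependent AND renewal_due -> citizen]. New: citizen.
Round 3: rule 3 [citizen -> priority_flag]. New: priority_flag.
Round 4: rule 5 [priority_flag -> tax_filed]. New: tax_filed.
Closure: {address_verified, citizen, has_dependent, income_below_cap, over_18, priority_flag, renewal_due, resident, tax_filed} — 9 facts.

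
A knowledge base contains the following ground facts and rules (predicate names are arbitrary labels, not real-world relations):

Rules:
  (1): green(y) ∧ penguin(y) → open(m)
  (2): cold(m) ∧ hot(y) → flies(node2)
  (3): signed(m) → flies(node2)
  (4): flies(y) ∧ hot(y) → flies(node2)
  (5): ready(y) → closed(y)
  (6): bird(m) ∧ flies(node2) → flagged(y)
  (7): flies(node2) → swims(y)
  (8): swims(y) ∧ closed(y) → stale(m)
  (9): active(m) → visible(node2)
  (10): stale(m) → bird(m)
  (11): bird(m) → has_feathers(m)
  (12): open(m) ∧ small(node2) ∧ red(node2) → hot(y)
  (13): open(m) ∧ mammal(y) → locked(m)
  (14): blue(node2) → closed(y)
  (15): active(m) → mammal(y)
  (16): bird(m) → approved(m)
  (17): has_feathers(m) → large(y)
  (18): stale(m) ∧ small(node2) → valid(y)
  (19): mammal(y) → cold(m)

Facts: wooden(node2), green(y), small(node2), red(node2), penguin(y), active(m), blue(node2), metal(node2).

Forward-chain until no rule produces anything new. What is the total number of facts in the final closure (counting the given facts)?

24

Round 1: (1) [green(y) ∧ penguin(y) → open(m)]; (9) [active(m) → visible(node2)]; (14) [blue(node2) → closed(y)]; (15) [active(m) → mammal(y)]. Adds open(m), visible(node2), closed(y), mammal(y).
Round 2: (12) [open(m) ∧ small(node2) ∧ red(node2) → hot(y)]; (13) [open(m) ∧ mammal(y) → locked(m)]; (19) [mammal(y) → cold(m)]. Adds hot(y), locked(m), cold(m).
Round 3: (2) [cold(m) ∧ hot(y) → flies(node2)]. Adds flies(node2).
Round 4: (7) [flies(node2) → swims(y)]. Adds swims(y).
Round 5: (8) [swims(y) ∧ closed(y) → stale(m)]. Adds stale(m).
Round 6: (10) [stale(m) → bird(m)]; (18) [stale(m) ∧ small(node2) → valid(y)]. Adds bird(m), valid(y).
Round 7: (6) [bird(m) ∧ flies(node2) → flagged(y)]; (11) [bird(m) → has_feathers(m)]; (16) [bird(m) → approved(m)]. Adds flagged(y), has_feathers(m), approved(m).
Round 8: (17) [has_feathers(m) → large(y)]. Adds large(y).
Closure: {active(m), approved(m), bird(m), blue(node2), closed(y), cold(m), flagged(y), flies(node2), green(y), has_feathers(m), hot(y), large(y), locked(m), mammal(y), metal(node2), open(m), penguin(y), red(node2), small(node2), stale(m), swims(y), valid(y), visible(node2), wooden(node2)} — 24 facts.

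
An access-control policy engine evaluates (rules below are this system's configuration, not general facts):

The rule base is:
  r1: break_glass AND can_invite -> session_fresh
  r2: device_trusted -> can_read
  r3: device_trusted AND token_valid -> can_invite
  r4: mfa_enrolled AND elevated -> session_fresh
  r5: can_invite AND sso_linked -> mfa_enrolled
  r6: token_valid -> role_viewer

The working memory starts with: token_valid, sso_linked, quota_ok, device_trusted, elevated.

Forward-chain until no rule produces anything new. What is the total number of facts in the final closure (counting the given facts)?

10

Round 1 — r2, r3, r6, derive can_read, can_invite, role_viewer.
Round 2 — r5, derive mfa_enrolled.
Round 3 — r4, derive session_fresh.
Closure: {can_invite, can_read, device_trusted, elevated, mfa_enrolled, quota_ok, role_viewer, session_fresh, sso_linked, token_valid} — 10 facts.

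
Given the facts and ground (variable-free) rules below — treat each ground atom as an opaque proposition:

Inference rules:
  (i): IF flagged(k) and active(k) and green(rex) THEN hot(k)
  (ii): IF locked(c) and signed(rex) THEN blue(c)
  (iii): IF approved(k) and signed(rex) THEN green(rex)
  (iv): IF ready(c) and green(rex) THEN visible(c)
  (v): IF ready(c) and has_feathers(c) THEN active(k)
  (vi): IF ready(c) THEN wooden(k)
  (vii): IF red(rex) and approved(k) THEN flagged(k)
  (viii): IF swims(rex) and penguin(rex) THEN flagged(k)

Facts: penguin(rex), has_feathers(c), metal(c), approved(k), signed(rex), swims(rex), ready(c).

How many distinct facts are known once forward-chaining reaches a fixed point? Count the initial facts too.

Round 1: (iii) [IF approved(k) and signed(rex) THEN green(rex)]; (v) [IF ready(c) and has_feathers(c) THEN active(k)]; (vi) [IF ready(c) THEN wooden(k)]; (viii) [IF swims(rex) and penguin(rex) THEN flagged(k)]. Adds green(rex), active(k), wooden(k), flagged(k).
Round 2: (i) [IF flagged(k) and active(k) and green(rex) THEN hot(k)]; (iv) [IF ready(c) and green(rex) THEN visible(c)]. Adds hot(k), visible(c).
Closure: {active(k), approved(k), flagged(k), green(rex), has_feathers(c), hot(k), metal(c), penguin(rex), ready(c), signed(rex), swims(rex), visible(c), wooden(k)} — 13 facts.

13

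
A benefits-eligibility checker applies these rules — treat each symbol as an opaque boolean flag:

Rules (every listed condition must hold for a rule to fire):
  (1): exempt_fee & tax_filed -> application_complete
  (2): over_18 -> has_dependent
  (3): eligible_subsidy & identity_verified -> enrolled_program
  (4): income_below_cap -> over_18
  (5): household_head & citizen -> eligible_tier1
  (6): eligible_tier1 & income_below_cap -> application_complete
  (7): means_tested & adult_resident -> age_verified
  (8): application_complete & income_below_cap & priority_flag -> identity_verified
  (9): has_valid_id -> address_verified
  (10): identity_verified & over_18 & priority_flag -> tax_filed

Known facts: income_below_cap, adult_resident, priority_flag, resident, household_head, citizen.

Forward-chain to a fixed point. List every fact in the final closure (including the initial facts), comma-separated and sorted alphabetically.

adult_resident, application_complete, citizen, eligible_tier1, has_dependent, household_head, identity_verified, income_below_cap, over_18, priority_flag, resident, tax_filed

Round 1: (4) [income_below_cap -> over_18]; (5) [household_head & citizen -> eligible_tier1]. Adds over_18, eligible_tier1.
Round 2: (2) [over_18 -> has_dependent]; (6) [eligible_tier1 & income_below_cap -> application_complete]. Adds has_dependent, application_complete.
Round 3: (8) [application_complete & income_below_cap & priority_flag -> identity_verified]. Adds identity_verified.
Round 4: (10) [identity_verified & over_18 & priority_flag -> tax_filed]. Adds tax_filed.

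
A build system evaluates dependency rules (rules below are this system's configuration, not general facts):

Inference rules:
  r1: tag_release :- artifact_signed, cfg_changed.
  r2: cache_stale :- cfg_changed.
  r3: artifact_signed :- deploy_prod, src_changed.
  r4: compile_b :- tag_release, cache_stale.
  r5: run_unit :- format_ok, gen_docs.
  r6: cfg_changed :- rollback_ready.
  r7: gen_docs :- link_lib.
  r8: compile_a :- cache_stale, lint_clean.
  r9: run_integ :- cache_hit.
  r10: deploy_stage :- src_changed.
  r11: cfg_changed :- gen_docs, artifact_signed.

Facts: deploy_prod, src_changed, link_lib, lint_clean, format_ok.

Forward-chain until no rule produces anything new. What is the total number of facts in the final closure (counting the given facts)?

14

[1] r3 [artifact_signed :- deploy_prod, src_changed.]; r7 [gen_docs :- link_lib.]; r10 [deploy_stage :- src_changed.]. ⇒ new: artifact_signed, gen_docs, deploy_stage.
[2] r5 [run_unit :- format_ok, gen_docs.]; r11 [cfg_changed :- gen_docs, artifact_signed.]. ⇒ new: run_unit, cfg_changed.
[3] r1 [tag_release :- artifact_signed, cfg_changed.]; r2 [cache_stale :- cfg_changed.]. ⇒ new: tag_release, cache_stale.
[4] r4 [compile_b :- tag_release, cache_stale.]; r8 [compile_a :- cache_stale, lint_clean.]. ⇒ new: compile_b, compile_a.
Closure: {artifact_signed, cache_stale, cfg_changed, compile_a, compile_b, deploy_prod, deploy_stage, format_ok, gen_docs, link_lib, lint_clean, run_unit, src_changed, tag_release} — 14 facts.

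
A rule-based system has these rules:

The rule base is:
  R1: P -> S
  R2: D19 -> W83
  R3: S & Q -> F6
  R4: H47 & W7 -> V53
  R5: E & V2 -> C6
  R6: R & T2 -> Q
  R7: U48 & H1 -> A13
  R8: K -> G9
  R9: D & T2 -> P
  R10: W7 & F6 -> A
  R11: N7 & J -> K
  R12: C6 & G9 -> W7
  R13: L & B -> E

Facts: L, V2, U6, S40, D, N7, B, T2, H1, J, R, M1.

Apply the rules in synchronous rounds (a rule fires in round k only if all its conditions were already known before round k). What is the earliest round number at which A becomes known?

Round 1: R6 [R & T2 -> Q]; R9 [D & T2 -> P]; R11 [N7 & J -> K]; R13 [L & B -> E]. New: Q, P, K, E.
Round 2: R1 [P -> S]; R5 [E & V2 -> C6]; R8 [K -> G9]. New: S, C6, G9.
Round 3: R3 [S & Q -> F6]; R12 [C6 & G9 -> W7]. New: F6, W7.
Round 4: R10 [W7 & F6 -> A]. New: A.
A first appears in round 4.

4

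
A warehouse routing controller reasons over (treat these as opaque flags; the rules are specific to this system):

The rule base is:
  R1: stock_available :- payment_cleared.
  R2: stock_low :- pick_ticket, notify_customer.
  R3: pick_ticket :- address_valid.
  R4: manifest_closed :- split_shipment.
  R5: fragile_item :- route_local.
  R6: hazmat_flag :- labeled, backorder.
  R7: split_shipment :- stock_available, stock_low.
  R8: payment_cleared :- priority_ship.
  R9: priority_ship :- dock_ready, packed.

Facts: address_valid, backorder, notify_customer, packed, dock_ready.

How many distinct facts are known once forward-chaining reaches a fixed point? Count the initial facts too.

Round 1: R3 [pick_ticket :- address_valid.]; R9 [priority_ship :- dock_ready, packed.]. New: pick_ticket, priority_ship.
Round 2: R2 [stock_low :- pick_ticket, notify_customer.]; R8 [payment_cleared :- priority_ship.]. New: stock_low, payment_cleared.
Round 3: R1 [stock_available :- payment_cleared.]. New: stock_available.
Round 4: R7 [split_shipment :- stock_available, stock_low.]. New: split_shipment.
Round 5: R4 [manifest_closed :- split_shipment.]. New: manifest_closed.
Closure: {address_valid, backorder, dock_ready, manifest_closed, notify_customer, packed, payment_cleared, pick_ticket, priority_ship, split_shipment, stock_available, stock_low} — 12 facts.

12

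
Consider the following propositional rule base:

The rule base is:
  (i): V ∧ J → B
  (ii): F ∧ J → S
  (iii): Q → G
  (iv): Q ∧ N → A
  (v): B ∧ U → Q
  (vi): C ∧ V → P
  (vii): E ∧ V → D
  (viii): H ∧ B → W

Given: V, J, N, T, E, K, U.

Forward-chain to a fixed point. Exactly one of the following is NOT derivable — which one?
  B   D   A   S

[1] (i) [V ∧ J → B]; (vii) [E ∧ V → D]. ⇒ new: B, D.
[2] (v) [B ∧ U → Q]. ⇒ new: Q.
[3] (iii) [Q → G]; (iv) [Q ∧ N → A]. ⇒ new: G, A.
Derived: D (round 1), B (round 1), A (round 3). S never appears in any round.

S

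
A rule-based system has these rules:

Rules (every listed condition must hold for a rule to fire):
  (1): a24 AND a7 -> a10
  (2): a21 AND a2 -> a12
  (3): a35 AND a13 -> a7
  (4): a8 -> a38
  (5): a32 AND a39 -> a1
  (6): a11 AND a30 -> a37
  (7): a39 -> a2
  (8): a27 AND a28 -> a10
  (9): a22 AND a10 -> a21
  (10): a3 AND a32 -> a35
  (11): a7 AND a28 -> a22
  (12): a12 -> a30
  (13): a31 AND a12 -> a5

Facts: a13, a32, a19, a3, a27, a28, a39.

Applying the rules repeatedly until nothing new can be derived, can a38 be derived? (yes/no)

Round 1: (5) [a32 AND a39 -> a1]; (7) [a39 -> a2]; (8) [a27 AND a28 -> a10]; (10) [a3 AND a32 -> a35]. Adds a1, a2, a10, a35.
Round 2: (3) [a35 AND a13 -> a7]. Adds a7.
Round 3: (11) [a7 AND a28 -> a22]. Adds a22.
Round 4: (9) [a22 AND a10 -> a21]. Adds a21.
Round 5: (2) [a21 AND a2 -> a12]. Adds a12.
Round 6: (12) [a12 -> a30]. Adds a30.
Fixed point reached. a38 is concluded only by (4); (4) needs a8 (never derived).

no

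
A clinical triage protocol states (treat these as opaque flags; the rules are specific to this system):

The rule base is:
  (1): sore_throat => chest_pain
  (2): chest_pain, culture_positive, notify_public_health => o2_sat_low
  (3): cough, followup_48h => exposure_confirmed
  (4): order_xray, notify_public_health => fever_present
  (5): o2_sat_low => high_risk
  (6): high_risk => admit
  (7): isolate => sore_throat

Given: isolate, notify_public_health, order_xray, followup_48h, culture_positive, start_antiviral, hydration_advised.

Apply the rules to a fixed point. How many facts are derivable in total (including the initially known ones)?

13

Round 1: (4) [order_xray, notify_public_health => fever_present]; (7) [isolate => sore_throat]. New: fever_present, sore_throat.
Round 2: (1) [sore_throat => chest_pain]. New: chest_pain.
Round 3: (2) [chest_pain, culture_positive, notify_public_health => o2_sat_low]. New: o2_sat_low.
Round 4: (5) [o2_sat_low => high_risk]. New: high_risk.
Round 5: (6) [high_risk => admit]. New: admit.
Closure: {admit, chest_pain, culture_positive, fever_present, followup_48h, high_risk, hydration_advised, isolate, notify_public_health, o2_sat_low, order_xray, sore_throat, start_antiviral} — 13 facts.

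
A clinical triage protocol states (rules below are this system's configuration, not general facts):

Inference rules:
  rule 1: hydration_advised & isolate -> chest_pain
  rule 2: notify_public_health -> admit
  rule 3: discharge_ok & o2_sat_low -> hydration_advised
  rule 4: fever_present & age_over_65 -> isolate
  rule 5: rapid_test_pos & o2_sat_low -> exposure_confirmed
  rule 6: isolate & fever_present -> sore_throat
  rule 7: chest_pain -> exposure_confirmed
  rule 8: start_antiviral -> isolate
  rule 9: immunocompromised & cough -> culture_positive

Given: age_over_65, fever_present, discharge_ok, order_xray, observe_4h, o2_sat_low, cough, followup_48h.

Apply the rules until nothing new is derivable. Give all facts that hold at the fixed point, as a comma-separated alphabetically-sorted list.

[1] rule 3 [discharge_ok & o2_sat_low -> hydration_advised]; rule 4 [fever_present & age_over_65 -> isolate]. ⇒ new: hydration_advised, isolate.
[2] rule 1 [hydration_advised & isolate -> chest_pain]; rule 6 [isolate & fever_present -> sore_throat]. ⇒ new: chest_pain, sore_throat.
[3] rule 7 [chest_pain -> exposure_confirmed]. ⇒ new: exposure_confirmed.

age_over_65, chest_pain, cough, discharge_ok, exposure_confirmed, fever_present, followup_48h, hydration_advised, isolate, o2_sat_low, observe_4h, order_xray, sore_throat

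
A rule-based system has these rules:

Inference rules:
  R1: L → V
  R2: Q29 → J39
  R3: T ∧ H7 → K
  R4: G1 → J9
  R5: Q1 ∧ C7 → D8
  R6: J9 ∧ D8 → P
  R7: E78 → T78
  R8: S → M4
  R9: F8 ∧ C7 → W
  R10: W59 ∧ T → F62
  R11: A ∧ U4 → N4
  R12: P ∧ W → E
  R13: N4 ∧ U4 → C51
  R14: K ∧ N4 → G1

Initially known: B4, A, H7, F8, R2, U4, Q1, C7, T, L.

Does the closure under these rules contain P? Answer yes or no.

Round 1 — R1, R3, R5, R9, R11, derive V, K, D8, W, N4.
Round 2 — R13, R14, derive C51, G1.
Round 3 — R4, derive J9.
Round 4 — R6, derive P.
Round 5 — R12, derive E.
P appears in round 4, so it is derivable.

yes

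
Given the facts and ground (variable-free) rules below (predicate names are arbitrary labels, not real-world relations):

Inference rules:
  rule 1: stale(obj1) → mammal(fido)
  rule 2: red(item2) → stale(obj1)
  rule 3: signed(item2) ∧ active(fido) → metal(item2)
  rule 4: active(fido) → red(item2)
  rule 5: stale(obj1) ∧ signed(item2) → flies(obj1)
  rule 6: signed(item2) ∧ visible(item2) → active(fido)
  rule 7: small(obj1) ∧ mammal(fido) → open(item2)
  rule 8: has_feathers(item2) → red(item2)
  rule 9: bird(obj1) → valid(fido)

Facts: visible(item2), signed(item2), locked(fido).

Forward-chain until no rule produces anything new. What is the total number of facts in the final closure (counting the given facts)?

Round 1: rule 6 [signed(item2) ∧ visible(item2) → active(fido)]. Adds active(fido).
Round 2: rule 3 [signed(item2) ∧ active(fido) → metal(item2)]; rule 4 [active(fido) → red(item2)]. Adds metal(item2), red(item2).
Round 3: rule 2 [red(item2) → stale(obj1)]. Adds stale(obj1).
Round 4: rule 1 [stale(obj1) → mammal(fido)]; rule 5 [stale(obj1) ∧ signed(item2) → flies(obj1)]. Adds mammal(fido), flies(obj1).
Closure: {active(fido), flies(obj1), locked(fido), mammal(fido), metal(item2), red(item2), signed(item2), stale(obj1), visible(item2)} — 9 facts.

9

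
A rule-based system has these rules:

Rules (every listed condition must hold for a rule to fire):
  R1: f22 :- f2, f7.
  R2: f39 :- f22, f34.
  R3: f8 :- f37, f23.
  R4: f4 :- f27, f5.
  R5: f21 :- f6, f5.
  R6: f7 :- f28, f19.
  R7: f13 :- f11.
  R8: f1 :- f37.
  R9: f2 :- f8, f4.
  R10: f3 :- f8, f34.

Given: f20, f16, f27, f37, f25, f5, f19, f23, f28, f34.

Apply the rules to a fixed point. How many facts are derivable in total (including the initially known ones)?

18

Round 1: R3 [f8 :- f37, f23.]; R4 [f4 :- f27, f5.]; R6 [f7 :- f28, f19.]; R8 [f1 :- f37.]. Adds f8, f4, f7, f1.
Round 2: R9 [f2 :- f8, f4.]; R10 [f3 :- f8, f34.]. Adds f2, f3.
Round 3: R1 [f22 :- f2, f7.]. Adds f22.
Round 4: R2 [f39 :- f22, f34.]. Adds f39.
Closure: {f1, f16, f19, f2, f20, f22, f23, f25, f27, f28, f3, f34, f37, f39, f4, f5, f7, f8} — 18 facts.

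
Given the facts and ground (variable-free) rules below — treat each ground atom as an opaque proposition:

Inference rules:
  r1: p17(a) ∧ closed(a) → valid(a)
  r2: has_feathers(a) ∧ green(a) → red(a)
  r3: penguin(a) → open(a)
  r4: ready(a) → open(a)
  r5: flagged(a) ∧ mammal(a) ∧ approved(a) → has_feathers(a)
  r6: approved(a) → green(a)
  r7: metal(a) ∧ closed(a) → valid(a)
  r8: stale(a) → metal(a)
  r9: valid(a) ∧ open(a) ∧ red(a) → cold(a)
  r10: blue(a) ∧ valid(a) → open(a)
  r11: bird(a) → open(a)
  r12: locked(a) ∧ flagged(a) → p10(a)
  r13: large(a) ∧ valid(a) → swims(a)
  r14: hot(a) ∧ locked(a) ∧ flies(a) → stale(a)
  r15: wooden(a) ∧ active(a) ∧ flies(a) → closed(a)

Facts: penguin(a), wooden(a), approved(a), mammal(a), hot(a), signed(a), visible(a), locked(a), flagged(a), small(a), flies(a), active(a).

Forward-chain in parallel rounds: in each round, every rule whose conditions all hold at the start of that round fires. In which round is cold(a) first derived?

4

Round 1: r3 [penguin(a) → open(a)]; r5 [flagged(a) ∧ mammal(a) ∧ approved(a) → has_feathers(a)]; r6 [approved(a) → green(a)]; r12 [locked(a) ∧ flagged(a) → p10(a)]; r14 [hot(a) ∧ locked(a) ∧ flies(a) → stale(a)]; r15 [wooden(a) ∧ active(a) ∧ flies(a) → closed(a)]. New: open(a), has_feathers(a), green(a), p10(a), stale(a), closed(a).
Round 2: r2 [has_feathers(a) ∧ green(a) → red(a)]; r8 [stale(a) → metal(a)]. New: red(a), metal(a).
Round 3: r7 [metal(a) ∧ closed(a) → valid(a)]. New: valid(a).
Round 4: r9 [valid(a) ∧ open(a) ∧ red(a) → cold(a)]. New: cold(a).
cold(a) first appears in round 4.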